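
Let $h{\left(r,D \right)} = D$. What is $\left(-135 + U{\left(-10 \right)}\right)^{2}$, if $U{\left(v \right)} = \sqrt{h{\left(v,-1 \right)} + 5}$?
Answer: $17689$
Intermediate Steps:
$U{\left(v \right)} = 2$ ($U{\left(v \right)} = \sqrt{-1 + 5} = \sqrt{4} = 2$)
$\left(-135 + U{\left(-10 \right)}\right)^{2} = \left(-135 + 2\right)^{2} = \left(-133\right)^{2} = 17689$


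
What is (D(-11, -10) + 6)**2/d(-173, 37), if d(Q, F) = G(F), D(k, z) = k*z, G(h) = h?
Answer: 13456/37 ≈ 363.68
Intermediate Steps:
d(Q, F) = F
(D(-11, -10) + 6)**2/d(-173, 37) = (-11*(-10) + 6)**2/37 = (110 + 6)**2*(1/37) = 116**2*(1/37) = 13456*(1/37) = 13456/37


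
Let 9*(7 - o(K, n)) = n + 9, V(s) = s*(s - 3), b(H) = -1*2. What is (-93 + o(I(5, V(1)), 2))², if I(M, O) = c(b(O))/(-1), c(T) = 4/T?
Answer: 616225/81 ≈ 7607.7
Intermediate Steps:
b(H) = -2
V(s) = s*(-3 + s)
I(M, O) = 2 (I(M, O) = (4/(-2))/(-1) = (4*(-½))*(-1) = -2*(-1) = 2)
o(K, n) = 6 - n/9 (o(K, n) = 7 - (n + 9)/9 = 7 - (9 + n)/9 = 7 + (-1 - n/9) = 6 - n/9)
(-93 + o(I(5, V(1)), 2))² = (-93 + (6 - ⅑*2))² = (-93 + (6 - 2/9))² = (-93 + 52/9)² = (-785/9)² = 616225/81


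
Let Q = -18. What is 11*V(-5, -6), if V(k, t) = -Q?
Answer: 198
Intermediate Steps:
V(k, t) = 18 (V(k, t) = -1*(-18) = 18)
11*V(-5, -6) = 11*18 = 198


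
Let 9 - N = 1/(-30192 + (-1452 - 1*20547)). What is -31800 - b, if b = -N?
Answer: -1659204080/52191 ≈ -31791.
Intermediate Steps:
N = 469720/52191 (N = 9 - 1/(-30192 + (-1452 - 1*20547)) = 9 - 1/(-30192 + (-1452 - 20547)) = 9 - 1/(-30192 - 21999) = 9 - 1/(-52191) = 9 - 1*(-1/52191) = 9 + 1/52191 = 469720/52191 ≈ 9.0000)
b = -469720/52191 (b = -1*469720/52191 = -469720/52191 ≈ -9.0000)
-31800 - b = -31800 - 1*(-469720/52191) = -31800 + 469720/52191 = -1659204080/52191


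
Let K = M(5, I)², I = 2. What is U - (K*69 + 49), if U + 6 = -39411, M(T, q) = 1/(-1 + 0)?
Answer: -39535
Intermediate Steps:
M(T, q) = -1 (M(T, q) = 1/(-1) = -1)
U = -39417 (U = -6 - 39411 = -39417)
K = 1 (K = (-1)² = 1)
U - (K*69 + 49) = -39417 - (1*69 + 49) = -39417 - (69 + 49) = -39417 - 1*118 = -39417 - 118 = -39535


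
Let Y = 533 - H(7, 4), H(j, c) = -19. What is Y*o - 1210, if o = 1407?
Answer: 775454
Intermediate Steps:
Y = 552 (Y = 533 - 1*(-19) = 533 + 19 = 552)
Y*o - 1210 = 552*1407 - 1210 = 776664 - 1210 = 775454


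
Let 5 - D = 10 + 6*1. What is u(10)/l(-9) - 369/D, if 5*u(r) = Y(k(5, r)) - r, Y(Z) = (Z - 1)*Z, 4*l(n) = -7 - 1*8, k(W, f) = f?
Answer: 4831/165 ≈ 29.279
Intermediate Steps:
l(n) = -15/4 (l(n) = (-7 - 1*8)/4 = (-7 - 8)/4 = (1/4)*(-15) = -15/4)
Y(Z) = Z*(-1 + Z) (Y(Z) = (-1 + Z)*Z = Z*(-1 + Z))
D = -11 (D = 5 - (10 + 6*1) = 5 - (10 + 6) = 5 - 1*16 = 5 - 16 = -11)
u(r) = -r/5 + r*(-1 + r)/5 (u(r) = (r*(-1 + r) - r)/5 = (-r + r*(-1 + r))/5 = -r/5 + r*(-1 + r)/5)
u(10)/l(-9) - 369/D = ((1/5)*10*(-2 + 10))/(-15/4) - 369/(-11) = ((1/5)*10*8)*(-4/15) - 369*(-1/11) = 16*(-4/15) + 369/11 = -64/15 + 369/11 = 4831/165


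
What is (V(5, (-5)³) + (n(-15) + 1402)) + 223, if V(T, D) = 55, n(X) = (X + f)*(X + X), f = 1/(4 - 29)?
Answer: 10656/5 ≈ 2131.2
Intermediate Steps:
f = -1/25 (f = 1/(-25) = -1/25 ≈ -0.040000)
n(X) = 2*X*(-1/25 + X) (n(X) = (X - 1/25)*(X + X) = (-1/25 + X)*(2*X) = 2*X*(-1/25 + X))
(V(5, (-5)³) + (n(-15) + 1402)) + 223 = (55 + ((2/25)*(-15)*(-1 + 25*(-15)) + 1402)) + 223 = (55 + ((2/25)*(-15)*(-1 - 375) + 1402)) + 223 = (55 + ((2/25)*(-15)*(-376) + 1402)) + 223 = (55 + (2256/5 + 1402)) + 223 = (55 + 9266/5) + 223 = 9541/5 + 223 = 10656/5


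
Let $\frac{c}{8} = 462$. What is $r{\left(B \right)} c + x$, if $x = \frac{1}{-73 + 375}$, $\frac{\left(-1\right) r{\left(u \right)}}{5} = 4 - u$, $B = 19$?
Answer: $\frac{83714401}{302} \approx 2.772 \cdot 10^{5}$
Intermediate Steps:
$c = 3696$ ($c = 8 \cdot 462 = 3696$)
$r{\left(u \right)} = -20 + 5 u$ ($r{\left(u \right)} = - 5 \left(4 - u\right) = -20 + 5 u$)
$x = \frac{1}{302} \approx 0.0033113$
$r{\left(B \right)} c + x = \left(-20 + 5 \cdot 19\right) 3696 + \frac{1}{302} = \left(-20 + 95\right) 3696 + \frac{1}{302} = 75 \cdot 3696 + \frac{1}{302} = 277200 + \frac{1}{302} = \frac{83714401}{302}$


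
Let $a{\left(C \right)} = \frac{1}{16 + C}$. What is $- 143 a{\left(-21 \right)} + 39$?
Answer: $\frac{338}{5} \approx 67.6$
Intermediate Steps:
$- 143 a{\left(-21 \right)} + 39 = - \frac{143}{16 - 21} + 39 = - \frac{143}{-5} + 39 = \left(-143\right) \left(- \frac{1}{5}\right) + 39 = \frac{143}{5} + 39 = \frac{338}{5}$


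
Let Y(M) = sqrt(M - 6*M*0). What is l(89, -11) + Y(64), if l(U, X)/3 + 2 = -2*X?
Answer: 68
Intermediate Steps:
Y(M) = sqrt(M) (Y(M) = sqrt(M + 0) = sqrt(M))
l(U, X) = -6 - 6*X (l(U, X) = -6 + 3*(-2*X) = -6 - 6*X)
l(89, -11) + Y(64) = (-6 - 6*(-11)) + sqrt(64) = (-6 + 66) + 8 = 60 + 8 = 68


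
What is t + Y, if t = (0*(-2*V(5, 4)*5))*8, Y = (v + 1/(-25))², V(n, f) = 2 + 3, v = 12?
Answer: 89401/625 ≈ 143.04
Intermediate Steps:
V(n, f) = 5
Y = 89401/625 (Y = (12 + 1/(-25))² = (12 - 1/25)² = (299/25)² = 89401/625 ≈ 143.04)
t = 0 (t = (0*(-2*5*5))*8 = (0*(-10*5))*8 = (0*(-50))*8 = 0*8 = 0)
t + Y = 0 + 89401/625 = 89401/625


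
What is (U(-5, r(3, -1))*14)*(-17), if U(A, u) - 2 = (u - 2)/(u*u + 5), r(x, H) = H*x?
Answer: -391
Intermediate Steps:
U(A, u) = 2 + (-2 + u)/(5 + u**2) (U(A, u) = 2 + (u - 2)/(u*u + 5) = 2 + (-2 + u)/(u**2 + 5) = 2 + (-2 + u)/(5 + u**2))
(U(-5, r(3, -1))*14)*(-17) = (((8 - 1*3 + 2*(-1*3)**2)/(5 + (-1*3)**2))*14)*(-17) = (((8 - 3 + 2*(-3)**2)/(5 + (-3)**2))*14)*(-17) = (((8 - 3 + 2*9)/(5 + 9))*14)*(-17) = (((8 - 3 + 18)/14)*14)*(-17) = (((1/14)*23)*14)*(-17) = ((23/14)*14)*(-17) = 23*(-17) = -391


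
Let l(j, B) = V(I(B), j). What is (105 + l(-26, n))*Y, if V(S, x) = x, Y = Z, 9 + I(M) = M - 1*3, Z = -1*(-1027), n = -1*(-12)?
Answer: 81133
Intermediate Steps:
n = 12
Z = 1027
I(M) = -12 + M (I(M) = -9 + (M - 1*3) = -9 + (M - 3) = -9 + (-3 + M) = -12 + M)
Y = 1027
l(j, B) = j
(105 + l(-26, n))*Y = (105 - 26)*1027 = 79*1027 = 81133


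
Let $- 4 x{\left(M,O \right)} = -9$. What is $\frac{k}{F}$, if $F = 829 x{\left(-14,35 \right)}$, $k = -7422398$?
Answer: $- \frac{29689592}{7461} \approx -3979.3$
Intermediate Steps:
$x{\left(M,O \right)} = \frac{9}{4}$ ($x{\left(M,O \right)} = \left(- \frac{1}{4}\right) \left(-9\right) = \frac{9}{4}$)
$F = \frac{7461}{4}$ ($F = 829 \cdot \frac{9}{4} = \frac{7461}{4} \approx 1865.3$)
$\frac{k}{F} = - \frac{7422398}{\frac{7461}{4}} = \left(-7422398\right) \frac{4}{7461} = - \frac{29689592}{7461}$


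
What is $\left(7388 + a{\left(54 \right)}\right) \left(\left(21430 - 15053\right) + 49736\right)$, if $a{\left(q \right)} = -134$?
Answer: $407043702$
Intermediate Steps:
$\left(7388 + a{\left(54 \right)}\right) \left(\left(21430 - 15053\right) + 49736\right) = \left(7388 - 134\right) \left(\left(21430 - 15053\right) + 49736\right) = 7254 \left(\left(21430 - 15053\right) + 49736\right) = 7254 \left(6377 + 49736\right) = 7254 \cdot 56113 = 407043702$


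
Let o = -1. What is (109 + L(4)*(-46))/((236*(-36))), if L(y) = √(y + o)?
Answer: -109/8496 + 23*√3/4248 ≈ -0.0034517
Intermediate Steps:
L(y) = √(-1 + y) (L(y) = √(y - 1) = √(-1 + y))
(109 + L(4)*(-46))/((236*(-36))) = (109 + √(-1 + 4)*(-46))/((236*(-36))) = (109 + √3*(-46))/(-8496) = (109 - 46*√3)*(-1/8496) = -109/8496 + 23*√3/4248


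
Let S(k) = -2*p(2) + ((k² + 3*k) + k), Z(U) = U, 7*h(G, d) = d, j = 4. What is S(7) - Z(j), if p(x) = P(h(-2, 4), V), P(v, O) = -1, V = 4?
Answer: 75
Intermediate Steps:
h(G, d) = d/7
p(x) = -1
S(k) = 2 + k² + 4*k (S(k) = -2*(-1) + ((k² + 3*k) + k) = 2 + (k² + 4*k) = 2 + k² + 4*k)
S(7) - Z(j) = (2 + 7² + 4*7) - 1*4 = (2 + 49 + 28) - 4 = 79 - 4 = 75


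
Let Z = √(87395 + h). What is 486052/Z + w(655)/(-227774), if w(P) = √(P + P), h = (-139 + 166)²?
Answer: -√1310/227774 + 243026*√22031/22031 ≈ 1637.3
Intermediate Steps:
h = 729 (h = 27² = 729)
w(P) = √2*√P (w(P) = √(2*P) = √2*√P)
Z = 2*√22031 (Z = √(87395 + 729) = √88124 = 2*√22031 ≈ 296.86)
486052/Z + w(655)/(-227774) = 486052/((2*√22031)) + (√2*√655)/(-227774) = 486052*(√22031/44062) + √1310*(-1/227774) = 243026*√22031/22031 - √1310/227774 = -√1310/227774 + 243026*√22031/22031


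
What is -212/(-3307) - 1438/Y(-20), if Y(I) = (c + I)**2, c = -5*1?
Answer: -4622966/2066875 ≈ -2.2367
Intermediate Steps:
c = -5
Y(I) = (-5 + I)**2
-212/(-3307) - 1438/Y(-20) = -212/(-3307) - 1438/(-5 - 20)**2 = -212*(-1/3307) - 1438/((-25)**2) = 212/3307 - 1438/625 = -4622966/2066875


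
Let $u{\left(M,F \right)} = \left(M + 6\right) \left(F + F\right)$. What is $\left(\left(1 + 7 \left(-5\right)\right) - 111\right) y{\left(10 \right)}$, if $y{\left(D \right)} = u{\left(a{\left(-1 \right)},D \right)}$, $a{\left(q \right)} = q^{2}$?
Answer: $-20300$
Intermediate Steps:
$u{\left(M,F \right)} = 2 F \left(6 + M\right)$ ($u{\left(M,F \right)} = \left(6 + M\right) 2 F = 2 F \left(6 + M\right)$)
$y{\left(D \right)} = 14 D$ ($y{\left(D \right)} = 2 D \left(6 + \left(-1\right)^{2}\right) = 2 D \left(6 + 1\right) = 2 D 7 = 14 D$)
$\left(\left(1 + 7 \left(-5\right)\right) - 111\right) y{\left(10 \right)} = \left(\left(1 + 7 \left(-5\right)\right) - 111\right) 14 \cdot 10 = \left(\left(1 - 35\right) - 111\right) 140 = \left(-34 - 111\right) 140 = \left(-145\right) 140 = -20300$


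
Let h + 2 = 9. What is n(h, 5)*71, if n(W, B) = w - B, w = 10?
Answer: 355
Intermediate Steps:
h = 7 (h = -2 + 9 = 7)
n(W, B) = 10 - B
n(h, 5)*71 = (10 - 1*5)*71 = (10 - 5)*71 = 5*71 = 355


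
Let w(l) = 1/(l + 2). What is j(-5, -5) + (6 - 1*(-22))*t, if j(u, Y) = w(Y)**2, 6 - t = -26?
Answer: 8065/9 ≈ 896.11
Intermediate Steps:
w(l) = 1/(2 + l)
t = 32 (t = 6 - 1*(-26) = 6 + 26 = 32)
j(u, Y) = (2 + Y)**(-2) (j(u, Y) = (1/(2 + Y))**2 = (2 + Y)**(-2))
j(-5, -5) + (6 - 1*(-22))*t = (2 - 5)**(-2) + (6 - 1*(-22))*32 = (-3)**(-2) + (6 + 22)*32 = 1/9 + 28*32 = 1/9 + 896 = 8065/9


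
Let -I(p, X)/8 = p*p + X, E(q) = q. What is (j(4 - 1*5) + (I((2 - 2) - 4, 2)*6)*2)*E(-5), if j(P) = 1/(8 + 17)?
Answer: 43199/5 ≈ 8639.8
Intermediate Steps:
j(P) = 1/25
I(p, X) = -8*X - 8*p² (I(p, X) = -8*(p*p + X) = -8*(p² + X) = -8*(X + p²) = -8*X - 8*p²)
(j(4 - 1*5) + (I((2 - 2) - 4, 2)*6)*2)*E(-5) = (1/25 + ((-8*2 - 8*((2 - 2) - 4)²)*6)*2)*(-5) = (1/25 + ((-16 - 8*(0 - 4)²)*6)*2)*(-5) = (1/25 + ((-16 - 8*(-4)²)*6)*2)*(-5) = (1/25 + ((-16 - 8*16)*6)*2)*(-5) = (1/25 + ((-16 - 128)*6)*2)*(-5) = (1/25 - 144*6*2)*(-5) = (1/25 - 864*2)*(-5) = (1/25 - 1728)*(-5) = -43199/25*(-5) = 43199/5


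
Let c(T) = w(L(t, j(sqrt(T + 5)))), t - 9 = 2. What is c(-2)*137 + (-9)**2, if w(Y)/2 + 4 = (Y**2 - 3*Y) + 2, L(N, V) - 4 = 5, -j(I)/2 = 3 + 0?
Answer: 14329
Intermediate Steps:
t = 11 (t = 9 + 2 = 11)
j(I) = -6 (j(I) = -2*(3 + 0) = -2*3 = -6)
L(N, V) = 9 (L(N, V) = 4 + 5 = 9)
w(Y) = -4 - 6*Y + 2*Y**2 (w(Y) = -8 + 2*((Y**2 - 3*Y) + 2) = -8 + 2*(2 + Y**2 - 3*Y) = -8 + (4 - 6*Y + 2*Y**2) = -4 - 6*Y + 2*Y**2)
c(T) = 104 (c(T) = -4 - 6*9 + 2*9**2 = -4 - 54 + 2*81 = -4 - 54 + 162 = 104)
c(-2)*137 + (-9)**2 = 104*137 + (-9)**2 = 14248 + 81 = 14329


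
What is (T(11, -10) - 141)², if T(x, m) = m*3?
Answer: 29241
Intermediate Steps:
T(x, m) = 3*m
(T(11, -10) - 141)² = (3*(-10) - 141)² = (-30 - 141)² = (-171)² = 29241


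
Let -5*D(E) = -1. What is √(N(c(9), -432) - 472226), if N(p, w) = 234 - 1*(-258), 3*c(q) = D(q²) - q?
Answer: I*√471734 ≈ 686.83*I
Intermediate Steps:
D(E) = ⅕ (D(E) = -⅕*(-1) = ⅕)
c(q) = 1/15 - q/3 (c(q) = (⅕ - q)/3 = 1/15 - q/3)
N(p, w) = 492 (N(p, w) = 234 + 258 = 492)
√(N(c(9), -432) - 472226) = √(492 - 472226) = √(-471734) = I*√471734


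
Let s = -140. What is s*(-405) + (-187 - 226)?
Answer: 56287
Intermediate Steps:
s*(-405) + (-187 - 226) = -140*(-405) + (-187 - 226) = 56700 - 413 = 56287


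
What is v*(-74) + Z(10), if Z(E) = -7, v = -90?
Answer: 6653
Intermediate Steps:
v*(-74) + Z(10) = -90*(-74) - 7 = 6660 - 7 = 6653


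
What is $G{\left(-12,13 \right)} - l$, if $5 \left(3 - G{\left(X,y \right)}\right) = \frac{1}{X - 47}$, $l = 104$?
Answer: $- \frac{29794}{295} \approx -101.0$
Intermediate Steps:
$G{\left(X,y \right)} = 3 - \frac{1}{5 \left(-47 + X\right)}$ ($G{\left(X,y \right)} = 3 - \frac{1}{5 \left(X - 47\right)} = 3 - \frac{1}{5 \left(-47 + X\right)}$)
$G{\left(-12,13 \right)} - l = \frac{-706 + 15 \left(-12\right)}{5 \left(-47 - 12\right)} - 104 = \frac{-706 - 180}{5 \left(-59\right)} - 104 = \frac{1}{5} \left(- \frac{1}{59}\right) \left(-886\right) - 104 = \frac{886}{295} - 104 = - \frac{29794}{295}$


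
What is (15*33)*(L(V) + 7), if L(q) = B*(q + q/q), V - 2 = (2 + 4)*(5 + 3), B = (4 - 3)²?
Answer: 28710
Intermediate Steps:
B = 1 (B = 1² = 1)
V = 50 (V = 2 + (2 + 4)*(5 + 3) = 2 + 6*8 = 2 + 48 = 50)
L(q) = 1 + q (L(q) = 1*(q + q/q) = 1*(q + 1) = 1*(1 + q) = 1 + q)
(15*33)*(L(V) + 7) = (15*33)*((1 + 50) + 7) = 495*(51 + 7) = 495*58 = 28710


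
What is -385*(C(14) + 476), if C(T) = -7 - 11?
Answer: -176330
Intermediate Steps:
C(T) = -18
-385*(C(14) + 476) = -385*(-18 + 476) = -385*458 = -176330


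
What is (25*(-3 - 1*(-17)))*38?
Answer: 13300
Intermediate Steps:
(25*(-3 - 1*(-17)))*38 = (25*(-3 + 17))*38 = (25*14)*38 = 350*38 = 13300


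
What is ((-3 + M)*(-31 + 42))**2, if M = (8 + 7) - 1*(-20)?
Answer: 123904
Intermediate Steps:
M = 35 (M = 15 + 20 = 35)
((-3 + M)*(-31 + 42))**2 = ((-3 + 35)*(-31 + 42))**2 = (32*11)**2 = 352**2 = 123904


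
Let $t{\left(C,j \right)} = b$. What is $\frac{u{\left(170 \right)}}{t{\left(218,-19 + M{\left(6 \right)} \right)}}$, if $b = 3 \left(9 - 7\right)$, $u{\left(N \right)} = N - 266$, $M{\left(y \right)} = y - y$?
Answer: $-16$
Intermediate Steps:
$M{\left(y \right)} = 0$
$u{\left(N \right)} = -266 + N$
$b = 6$ ($b = 3 \cdot 2 = 6$)
$t{\left(C,j \right)} = 6$
$\frac{u{\left(170 \right)}}{t{\left(218,-19 + M{\left(6 \right)} \right)}} = \frac{-266 + 170}{6} = \left(-96\right) \frac{1}{6} = -16$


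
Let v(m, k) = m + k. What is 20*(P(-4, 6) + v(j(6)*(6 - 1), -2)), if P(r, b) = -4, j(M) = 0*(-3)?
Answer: -120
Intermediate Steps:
j(M) = 0
v(m, k) = k + m
20*(P(-4, 6) + v(j(6)*(6 - 1), -2)) = 20*(-4 + (-2 + 0*(6 - 1))) = 20*(-4 + (-2 + 0*5)) = 20*(-4 + (-2 + 0)) = 20*(-4 - 2) = 20*(-6) = -120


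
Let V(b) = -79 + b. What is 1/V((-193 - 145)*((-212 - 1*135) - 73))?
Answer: 1/141881 ≈ 7.0482e-6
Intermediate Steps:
1/V((-193 - 145)*((-212 - 1*135) - 73)) = 1/(-79 + (-193 - 145)*((-212 - 1*135) - 73)) = 1/(-79 - 338*((-212 - 135) - 73)) = 1/(-79 - 338*(-347 - 73)) = 1/(-79 - 338*(-420)) = 1/(-79 + 141960) = 1/141881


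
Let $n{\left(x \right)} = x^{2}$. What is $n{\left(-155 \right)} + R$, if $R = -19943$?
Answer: $4082$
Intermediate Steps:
$n{\left(-155 \right)} + R = \left(-155\right)^{2} - 19943 = 24025 - 19943 = 4082$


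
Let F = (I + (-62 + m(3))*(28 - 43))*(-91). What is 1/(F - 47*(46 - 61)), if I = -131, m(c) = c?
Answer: -1/67909 ≈ -1.4726e-5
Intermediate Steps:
F = -68614 (F = (-131 + (-62 + 3)*(28 - 43))*(-91) = (-131 - 59*(-15))*(-91) = (-131 + 885)*(-91) = 754*(-91) = -68614)
1/(F - 47*(46 - 61)) = 1/(-68614 - 47*(46 - 61)) = 1/(-68614 - 47*(-15)) = 1/(-68614 + 705) = 1/(-67909) = -1/67909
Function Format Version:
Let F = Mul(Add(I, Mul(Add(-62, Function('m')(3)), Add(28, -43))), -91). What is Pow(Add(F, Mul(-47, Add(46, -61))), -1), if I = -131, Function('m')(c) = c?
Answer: Rational(-1, 67909) ≈ -1.4726e-5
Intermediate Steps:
F = -68614 (F = Mul(Add(-131, Mul(Add(-62, 3), Add(28, -43))), -91) = Mul(Add(-131, Mul(-59, -15)), -91) = Mul(Add(-131, 885), -91) = Mul(754, -91) = -68614)
Pow(Add(F, Mul(-47, Add(46, -61))), -1) = Pow(Add(-68614, Mul(-47, Add(46, -61))), -1) = Pow(Add(-68614, Mul(-47, -15)), -1) = Pow(Add(-68614, 705), -1) = Pow(-67909, -1) = Rational(-1, 67909)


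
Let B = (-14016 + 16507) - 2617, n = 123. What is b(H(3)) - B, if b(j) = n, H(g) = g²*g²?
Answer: 249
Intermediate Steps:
H(g) = g⁴
b(j) = 123
B = -126 (B = 2491 - 2617 = -126)
b(H(3)) - B = 123 - 1*(-126) = 123 + 126 = 249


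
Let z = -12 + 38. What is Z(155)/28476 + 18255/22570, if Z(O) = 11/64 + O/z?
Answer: 686687649/848776448 ≈ 0.80903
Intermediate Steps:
z = 26
Z(O) = 11/64 + O/26
Z(155)/28476 + 18255/22570 = (11/64 + (1/26)*155)/28476 + 18255/22570 = (11/64 + 155/26)*(1/28476) + 18255*(1/22570) = (5103/832)*(1/28476) + 3651/4514 = 81/376064 + 3651/4514 = 686687649/848776448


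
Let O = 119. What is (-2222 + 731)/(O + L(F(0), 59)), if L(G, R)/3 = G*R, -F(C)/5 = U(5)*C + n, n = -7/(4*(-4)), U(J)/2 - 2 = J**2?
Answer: 3408/613 ≈ 5.5595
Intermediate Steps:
U(J) = 4 + 2*J**2
n = 7/16 (n = -7/(-16) = -7*(-1/16) = 7/16 ≈ 0.43750)
F(C) = -35/16 - 270*C (F(C) = -5*((4 + 2*5**2)*C + 7/16) = -5*((4 + 2*25)*C + 7/16) = -5*((4 + 50)*C + 7/16) = -5*(54*C + 7/16) = -5*(7/16 + 54*C) = -35/16 - 270*C)
L(G, R) = 3*G*R (L(G, R) = 3*(G*R) = 3*G*R)
(-2222 + 731)/(O + L(F(0), 59)) = (-2222 + 731)/(119 + 3*(-35/16 - 270*0)*59) = -1491/(119 + 3*(-35/16 + 0)*59) = -1491/(119 + 3*(-35/16)*59) = -1491/(119 - 6195/16) = -1491/(-4291/16) = -1491*(-16/4291) = 3408/613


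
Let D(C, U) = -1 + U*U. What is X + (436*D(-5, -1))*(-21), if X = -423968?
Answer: -423968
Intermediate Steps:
D(C, U) = -1 + U²
X + (436*D(-5, -1))*(-21) = -423968 + (436*(-1 + (-1)²))*(-21) = -423968 + (436*(-1 + 1))*(-21) = -423968 + (436*0)*(-21) = -423968 + 0*(-21) = -423968 + 0 = -423968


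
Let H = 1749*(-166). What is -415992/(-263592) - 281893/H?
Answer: 903154449/354304258 ≈ 2.5491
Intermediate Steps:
H = -290334
-415992/(-263592) - 281893/H = -415992/(-263592) - 281893/(-290334) = -415992*(-1/263592) - 281893*(-1/290334) = 17333/10983 + 281893/290334 = 903154449/354304258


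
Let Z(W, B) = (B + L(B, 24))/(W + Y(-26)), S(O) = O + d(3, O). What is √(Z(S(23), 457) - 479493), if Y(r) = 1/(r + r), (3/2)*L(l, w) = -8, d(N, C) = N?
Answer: I*√7876254353457/4053 ≈ 692.44*I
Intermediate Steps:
L(l, w) = -16/3 (L(l, w) = (⅔)*(-8) = -16/3)
Y(r) = 1/(2*r)
S(O) = 3 + O (S(O) = O + 3 = 3 + O)
Z(W, B) = (-16/3 + B)/(-1/52 + W) (Z(W, B) = (B - 16/3)/(W + (½)/(-26)) = (-16/3 + B)/(W + (½)*(-1/26)) = (-16/3 + B)/(W - 1/52) = (-16/3 + B)/(-1/52 + W))
√(Z(S(23), 457) - 479493) = √(52*(-16 + 3*457)/(3*(-1 + 52*(3 + 23))) - 479493) = √(52*(-16 + 1371)/(3*(-1 + 52*26)) - 479493) = √((52/3)*1355/(-1 + 1352) - 479493) = √((52/3)*1355/1351 - 479493) = √((52/3)*(1/1351)*1355 - 479493) = √(70460/4053 - 479493) = √(-1943314669/4053) = I*√7876254353457/4053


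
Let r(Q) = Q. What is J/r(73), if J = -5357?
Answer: -5357/73 ≈ -73.384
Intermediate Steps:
J/r(73) = -5357/73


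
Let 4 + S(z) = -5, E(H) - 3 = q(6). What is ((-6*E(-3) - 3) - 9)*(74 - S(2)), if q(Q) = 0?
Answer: -2490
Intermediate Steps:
E(H) = 3 (E(H) = 3 + 0 = 3)
S(z) = -9 (S(z) = -4 - 5 = -9)
((-6*E(-3) - 3) - 9)*(74 - S(2)) = ((-6*3 - 3) - 9)*(74 - 1*(-9)) = ((-18 - 3) - 9)*(74 + 9) = (-21 - 9)*83 = -30*83 = -2490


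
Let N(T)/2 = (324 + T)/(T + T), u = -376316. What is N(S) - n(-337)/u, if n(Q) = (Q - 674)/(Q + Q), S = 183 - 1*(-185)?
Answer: 32551403/17310536 ≈ 1.8804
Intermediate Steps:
S = 368 (S = 183 + 185 = 368)
n(Q) = (-674 + Q)/(2*Q) (n(Q) = (-674 + Q)/((2*Q)) = (-674 + Q)*(1/(2*Q)) = (-674 + Q)/(2*Q))
N(T) = (324 + T)/T (N(T) = 2*((324 + T)/(T + T)) = 2*((324 + T)/((2*T))) = 2*((324 + T)*(1/(2*T))) = 2*((324 + T)/(2*T)) = (324 + T)/T)
N(S) - n(-337)/u = (324 + 368)/368 - (1/2)*(-674 - 337)/(-337)/(-376316) = (1/368)*692 - (1/2)*(-1/337)*(-1011)*(-1)/376316 = 173/92 - 3*(-1)/(2*376316) = 173/92 - 1*(-3/752632) = 173/92 + 3/752632 = 32551403/17310536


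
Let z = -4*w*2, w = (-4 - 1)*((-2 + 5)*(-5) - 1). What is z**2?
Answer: 409600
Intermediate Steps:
w = 80 (w = -5*(3*(-5) - 1) = -5*(-15 - 1) = -5*(-16) = 80)
z = -640 (z = -4*80*2 = -320*2 = -640)
z**2 = (-640)**2 = 409600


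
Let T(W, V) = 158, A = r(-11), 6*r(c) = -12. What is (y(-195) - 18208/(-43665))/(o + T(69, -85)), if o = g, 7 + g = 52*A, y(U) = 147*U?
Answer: -1251639017/2052255 ≈ -609.88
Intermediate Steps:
r(c) = -2 (r(c) = (⅙)*(-12) = -2)
A = -2
g = -111 (g = -7 + 52*(-2) = -7 - 104 = -111)
o = -111
(y(-195) - 18208/(-43665))/(o + T(69, -85)) = (147*(-195) - 18208/(-43665))/(-111 + 158) = (-28665 - 18208*(-1/43665))/47 = (-28665 + 18208/43665)*(1/47) = -1251639017/43665*1/47 = -1251639017/2052255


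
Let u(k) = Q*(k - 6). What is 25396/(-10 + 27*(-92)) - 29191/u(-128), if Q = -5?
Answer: -44908837/835490 ≈ -53.751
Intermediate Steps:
u(k) = 30 - 5*k (u(k) = -5*(k - 6) = -5*(-6 + k) = 30 - 5*k)
25396/(-10 + 27*(-92)) - 29191/u(-128) = 25396/(-10 + 27*(-92)) - 29191/(30 - 5*(-128)) = 25396/(-10 - 2484) - 29191/(30 + 640) = 25396/(-2494) - 29191/670 = 25396*(-1/2494) - 29191*1/670 = -12698/1247 - 29191/670 = -44908837/835490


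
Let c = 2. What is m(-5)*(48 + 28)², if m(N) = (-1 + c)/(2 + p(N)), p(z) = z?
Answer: -5776/3 ≈ -1925.3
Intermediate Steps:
m(N) = 1/(2 + N) (m(N) = (-1 + 2)/(2 + N) = 1/(2 + N))
m(-5)*(48 + 28)² = (48 + 28)²/(2 - 5) = 76²/(-3) = -⅓*5776 = -5776/3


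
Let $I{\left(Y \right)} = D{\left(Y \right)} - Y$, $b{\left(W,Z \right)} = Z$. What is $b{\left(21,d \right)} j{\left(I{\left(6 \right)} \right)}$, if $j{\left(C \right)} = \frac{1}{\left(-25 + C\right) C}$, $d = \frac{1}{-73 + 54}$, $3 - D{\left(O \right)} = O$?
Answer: $- \frac{1}{5814} \approx -0.000172$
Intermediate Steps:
$D{\left(O \right)} = 3 - O$
$d = - \frac{1}{19}$ ($d = \frac{1}{-19} = - \frac{1}{19} \approx -0.052632$)
$I{\left(Y \right)} = 3 - 2 Y$ ($I{\left(Y \right)} = \left(3 - Y\right) - Y = 3 - 2 Y$)
$j{\left(C \right)} = \frac{1}{C \left(-25 + C\right)}$
$b{\left(21,d \right)} j{\left(I{\left(6 \right)} \right)} = - \frac{\frac{1}{3 - 12} \frac{1}{-25 + \left(3 - 12\right)}}{19} = - \frac{\frac{1}{-9} \frac{1}{-25 - 9}}{19} = - \frac{\left(- \frac{1}{9}\right) \frac{1}{-34}}{19} = - \frac{\left(- \frac{1}{9}\right) \left(- \frac{1}{34}\right)}{19} = \left(- \frac{1}{19}\right) \frac{1}{306} = - \frac{1}{5814}$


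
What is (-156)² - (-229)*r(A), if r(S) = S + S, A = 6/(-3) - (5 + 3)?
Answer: 19756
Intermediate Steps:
A = -10 (A = 6*(-⅓) - 1*8 = -2 - 8 = -10)
r(S) = 2*S
(-156)² - (-229)*r(A) = (-156)² - (-229)*2*(-10) = 24336 - (-229)*(-20) = 24336 - 1*4580 = 24336 - 4580 = 19756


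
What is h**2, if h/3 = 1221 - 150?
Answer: 10323369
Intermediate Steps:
h = 3213 (h = 3*(1221 - 150) = 3*1071 = 3213)
h**2 = 3213**2 = 10323369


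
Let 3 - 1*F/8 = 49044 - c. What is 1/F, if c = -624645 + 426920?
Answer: -1/1974128 ≈ -5.0655e-7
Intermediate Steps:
c = -197725
F = -1974128 (F = 24 - 8*(49044 - 1*(-197725)) = 24 - 8*(49044 + 197725) = 24 - 8*246769 = 24 - 1974152 = -1974128)
1/F = 1/(-1974128) = -1/1974128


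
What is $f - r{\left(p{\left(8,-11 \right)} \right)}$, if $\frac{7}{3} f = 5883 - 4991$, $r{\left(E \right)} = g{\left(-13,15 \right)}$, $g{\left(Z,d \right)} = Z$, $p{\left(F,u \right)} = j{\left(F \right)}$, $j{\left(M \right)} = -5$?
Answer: $\frac{2767}{7} \approx 395.29$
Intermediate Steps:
$p{\left(F,u \right)} = -5$
$r{\left(E \right)} = -13$
$f = \frac{2676}{7}$ ($f = \frac{3 \left(5883 - 4991\right)}{7} = \frac{3}{7} \cdot 892 = \frac{2676}{7} \approx 382.29$)
$f - r{\left(p{\left(8,-11 \right)} \right)} = \frac{2676}{7} - -13 = \frac{2676}{7} + 13 = \frac{2767}{7}$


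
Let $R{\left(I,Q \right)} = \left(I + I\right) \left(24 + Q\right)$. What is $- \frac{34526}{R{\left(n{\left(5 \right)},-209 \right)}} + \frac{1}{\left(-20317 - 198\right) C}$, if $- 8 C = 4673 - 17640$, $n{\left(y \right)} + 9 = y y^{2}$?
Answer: $\frac{918453729727}{1141749277460} \approx 0.80443$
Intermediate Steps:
$n{\left(y \right)} = -9 + y^{3}$ ($n{\left(y \right)} = -9 + y y^{2} = -9 + y^{3}$)
$C = \frac{12967}{8}$ ($C = - \frac{4673 - 17640}{8} = \left(- \frac{1}{8}\right) \left(-12967\right) = \frac{12967}{8} \approx 1620.9$)
$R{\left(I,Q \right)} = 2 I \left(24 + Q\right)$
$- \frac{34526}{R{\left(n{\left(5 \right)},-209 \right)}} + \frac{1}{\left(-20317 - 198\right) C} = - \frac{34526}{2 \left(-9 + 5^{3}\right) \left(24 - 209\right)} + \frac{1}{\left(-20317 - 198\right) \frac{12967}{8}} = - \frac{34526}{2 \left(-9 + 125\right) \left(-185\right)} + \frac{1}{-20515} \cdot \frac{8}{12967} = - \frac{34526}{2 \cdot 116 \left(-185\right)} - \frac{8}{266018005} = - \frac{34526}{-42920} - \frac{8}{266018005} = \left(-34526\right) \left(- \frac{1}{42920}\right) - \frac{8}{266018005} = \frac{17263}{21460} - \frac{8}{266018005} = \frac{918453729727}{1141749277460}$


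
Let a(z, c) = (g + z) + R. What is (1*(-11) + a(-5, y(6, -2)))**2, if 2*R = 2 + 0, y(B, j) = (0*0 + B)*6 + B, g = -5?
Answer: 400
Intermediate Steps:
y(B, j) = 7*B (y(B, j) = (0 + B)*6 + B = B*6 + B = 6*B + B = 7*B)
R = 1 (R = (2 + 0)/2 = (1/2)*2 = 1)
a(z, c) = -4 + z (a(z, c) = (-5 + z) + 1 = -4 + z)
(1*(-11) + a(-5, y(6, -2)))**2 = (1*(-11) + (-4 - 5))**2 = (-11 - 9)**2 = (-20)**2 = 400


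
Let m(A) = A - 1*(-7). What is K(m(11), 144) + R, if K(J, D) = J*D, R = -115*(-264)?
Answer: 32952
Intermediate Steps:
R = 30360
m(A) = 7 + A (m(A) = A + 7 = 7 + A)
K(J, D) = D*J
K(m(11), 144) + R = 144*(7 + 11) + 30360 = 144*18 + 30360 = 2592 + 30360 = 32952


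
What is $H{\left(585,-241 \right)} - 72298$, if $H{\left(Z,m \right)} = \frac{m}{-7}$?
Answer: $- \frac{505845}{7} \approx -72264.0$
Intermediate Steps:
$H{\left(Z,m \right)} = - \frac{m}{7}$ ($H{\left(Z,m \right)} = m \left(- \frac{1}{7}\right) = - \frac{m}{7}$)
$H{\left(585,-241 \right)} - 72298 = \left(- \frac{1}{7}\right) \left(-241\right) - 72298 = \frac{241}{7} - 72298 = - \frac{505845}{7}$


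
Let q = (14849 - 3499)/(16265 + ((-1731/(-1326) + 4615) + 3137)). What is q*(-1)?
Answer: -5016700/10616091 ≈ -0.47256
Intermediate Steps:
q = 5016700/10616091 (q = 11350/(16265 + ((-1731*(-1/1326) + 4615) + 3137)) = 11350/(16265 + ((577/442 + 4615) + 3137)) = 11350/(16265 + (2040407/442 + 3137)) = 11350/(16265 + 3426961/442) = 11350/(10616091/442) = 11350*(442/10616091) = 5016700/10616091 ≈ 0.47256)
q*(-1) = (5016700/10616091)*(-1) = -5016700/10616091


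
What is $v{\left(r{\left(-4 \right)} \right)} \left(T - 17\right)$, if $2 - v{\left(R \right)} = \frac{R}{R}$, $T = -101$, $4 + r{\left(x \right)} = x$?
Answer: $-118$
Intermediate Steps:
$r{\left(x \right)} = -4 + x$
$v{\left(R \right)} = 1$ ($v{\left(R \right)} = 2 - \frac{R}{R} = 2 - 1 = 1$)
$v{\left(r{\left(-4 \right)} \right)} \left(T - 17\right) = 1 \left(-101 - 17\right) = 1 \left(-118\right) = -118$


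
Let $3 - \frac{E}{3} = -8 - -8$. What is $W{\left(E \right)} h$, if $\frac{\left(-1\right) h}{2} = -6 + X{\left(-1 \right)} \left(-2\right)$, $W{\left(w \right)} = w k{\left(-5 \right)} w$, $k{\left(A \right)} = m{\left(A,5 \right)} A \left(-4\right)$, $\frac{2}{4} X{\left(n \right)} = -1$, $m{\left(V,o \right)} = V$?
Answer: $-32400$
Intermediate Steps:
$E = 9$ ($E = 9 - 3 \left(-8 - -8\right) = 9 - 3 \left(-8 + 8\right) = 9 - 0 = 9 + 0 = 9$)
$X{\left(n \right)} = -2$ ($X{\left(n \right)} = 2 \left(-1\right) = -2$)
$k{\left(A \right)} = - 4 A^{2}$ ($k{\left(A \right)} = A A \left(-4\right) = A^{2} \left(-4\right) = - 4 A^{2}$)
$W{\left(w \right)} = - 100 w^{2}$ ($W{\left(w \right)} = w \left(- 4 \left(-5\right)^{2}\right) w = w \left(\left(-4\right) 25\right) w = w \left(-100\right) w = - 100 w w = - 100 w^{2}$)
$h = 4$ ($h = - 2 \left(-6 - -4\right) = - 2 \left(-6 + 4\right) = \left(-2\right) \left(-2\right) = 4$)
$W{\left(E \right)} h = - 100 \cdot 9^{2} \cdot 4 = \left(-100\right) 81 \cdot 4 = \left(-8100\right) 4 = -32400$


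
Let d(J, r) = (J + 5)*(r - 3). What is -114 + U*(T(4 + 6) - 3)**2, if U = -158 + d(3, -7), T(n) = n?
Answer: -11776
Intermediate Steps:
d(J, r) = (-3 + r)*(5 + J) (d(J, r) = (5 + J)*(-3 + r) = (-3 + r)*(5 + J))
U = -238 (U = -158 + (-15 - 3*3 + 5*(-7) + 3*(-7)) = -158 + (-15 - 9 - 35 - 21) = -158 - 80 = -238)
-114 + U*(T(4 + 6) - 3)**2 = -114 - 238*((4 + 6) - 3)**2 = -114 - 238*(10 - 3)**2 = -114 - 238*7**2 = -114 - 238*49 = -114 - 11662 = -11776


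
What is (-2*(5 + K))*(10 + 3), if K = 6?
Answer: -286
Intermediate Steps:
(-2*(5 + K))*(10 + 3) = (-2*(5 + 6))*(10 + 3) = -2*11*13 = -22*13 = -286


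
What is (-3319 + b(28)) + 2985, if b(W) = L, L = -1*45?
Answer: -379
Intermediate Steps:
L = -45
b(W) = -45
(-3319 + b(28)) + 2985 = (-3319 - 45) + 2985 = -3364 + 2985 = -379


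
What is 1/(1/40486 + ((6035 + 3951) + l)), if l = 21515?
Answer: 40486/1275349487 ≈ 3.1745e-5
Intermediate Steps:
1/(1/40486 + ((6035 + 3951) + l)) = 1/(1/40486 + ((6035 + 3951) + 21515)) = 1/(1/40486 + (9986 + 21515)) = 1/(1/40486 + 31501) = 1/(1275349487/40486) = 40486/1275349487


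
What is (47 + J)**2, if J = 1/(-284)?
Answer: 178142409/80656 ≈ 2208.7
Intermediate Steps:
J = -1/284 ≈ -0.0035211
(47 + J)**2 = (47 - 1/284)**2 = (13347/284)**2 = 178142409/80656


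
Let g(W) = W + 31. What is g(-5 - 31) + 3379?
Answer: 3374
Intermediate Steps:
g(W) = 31 + W
g(-5 - 31) + 3379 = (31 + (-5 - 31)) + 3379 = (31 - 36) + 3379 = -5 + 3379 = 3374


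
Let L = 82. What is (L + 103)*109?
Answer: 20165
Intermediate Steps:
(L + 103)*109 = (82 + 103)*109 = 185*109 = 20165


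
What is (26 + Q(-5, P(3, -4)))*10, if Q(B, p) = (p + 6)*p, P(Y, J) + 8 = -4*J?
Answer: 1380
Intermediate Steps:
P(Y, J) = -8 - 4*J
Q(B, p) = p*(6 + p) (Q(B, p) = (6 + p)*p = p*(6 + p))
(26 + Q(-5, P(3, -4)))*10 = (26 + (-8 - 4*(-4))*(6 + (-8 - 4*(-4))))*10 = (26 + (-8 + 16)*(6 + (-8 + 16)))*10 = (26 + 8*(6 + 8))*10 = (26 + 8*14)*10 = (26 + 112)*10 = 138*10 = 1380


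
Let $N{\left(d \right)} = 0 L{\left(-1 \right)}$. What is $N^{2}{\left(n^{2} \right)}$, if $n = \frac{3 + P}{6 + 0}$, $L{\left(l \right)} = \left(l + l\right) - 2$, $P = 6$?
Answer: $0$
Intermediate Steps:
$L{\left(l \right)} = -2 + 2 l$ ($L{\left(l \right)} = 2 l - 2 = -2 + 2 l$)
$n = \frac{3}{2}$ ($n = \frac{3 + 6}{6 + 0} = \frac{9}{6} = 9 \cdot \frac{1}{6} = \frac{3}{2} \approx 1.5$)
$N{\left(d \right)} = 0$ ($N{\left(d \right)} = 0 \left(-2 + 2 \left(-1\right)\right) = 0 \left(-2 - 2\right) = 0 \left(-4\right) = 0$)
$N^{2}{\left(n^{2} \right)} = 0^{2} = 0$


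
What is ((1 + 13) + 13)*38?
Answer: 1026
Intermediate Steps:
((1 + 13) + 13)*38 = (14 + 13)*38 = 27*38 = 1026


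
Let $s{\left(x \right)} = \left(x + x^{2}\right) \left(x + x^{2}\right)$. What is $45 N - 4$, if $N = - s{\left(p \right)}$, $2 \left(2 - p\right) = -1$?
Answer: $- \frac{55189}{16} \approx -3449.3$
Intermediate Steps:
$p = \frac{5}{2}$ ($p = 2 - - \frac{1}{2} = 2 + \frac{1}{2} = \frac{5}{2} \approx 2.5$)
$s{\left(x \right)} = \left(x + x^{2}\right)^{2}$
$N = - \frac{1225}{16}$ ($N = - \left(\frac{5}{2}\right)^{2} \left(1 + \frac{5}{2}\right)^{2} = - \frac{25 \left(\frac{7}{2}\right)^{2}}{4} = - \frac{25 \cdot 49}{4 \cdot 4} = \left(-1\right) \frac{1225}{16} = - \frac{1225}{16} \approx -76.563$)
$45 N - 4 = 45 \left(- \frac{1225}{16}\right) - 4 = - \frac{55125}{16} - 4 = - \frac{55189}{16}$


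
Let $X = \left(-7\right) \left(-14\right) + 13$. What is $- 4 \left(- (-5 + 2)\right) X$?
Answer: $-1332$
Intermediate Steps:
$X = 111$ ($X = 98 + 13 = 111$)
$- 4 \left(- (-5 + 2)\right) X = - 4 \left(- (-5 + 2)\right) 111 = - 4 \left(\left(-1\right) \left(-3\right)\right) 111 = \left(-4\right) 3 \cdot 111 = \left(-12\right) 111 = -1332$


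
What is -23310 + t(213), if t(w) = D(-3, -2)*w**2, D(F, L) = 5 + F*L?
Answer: 475749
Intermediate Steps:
t(w) = 11*w**2 (t(w) = (5 - 3*(-2))*w**2 = (5 + 6)*w**2 = 11*w**2)
-23310 + t(213) = -23310 + 11*213**2 = -23310 + 11*45369 = -23310 + 499059 = 475749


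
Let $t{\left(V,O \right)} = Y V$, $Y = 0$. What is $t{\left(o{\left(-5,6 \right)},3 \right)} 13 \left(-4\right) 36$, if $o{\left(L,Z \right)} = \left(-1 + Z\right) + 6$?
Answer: $0$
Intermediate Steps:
$o{\left(L,Z \right)} = 5 + Z$
$t{\left(V,O \right)} = 0$ ($t{\left(V,O \right)} = 0 V = 0$)
$t{\left(o{\left(-5,6 \right)},3 \right)} 13 \left(-4\right) 36 = 0 \cdot 13 \left(-4\right) 36 = 0 \left(-52\right) 36 = 0 \cdot 36 = 0$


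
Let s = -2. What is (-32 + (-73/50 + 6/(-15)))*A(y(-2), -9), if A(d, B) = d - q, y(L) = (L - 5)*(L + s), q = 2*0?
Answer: -23702/25 ≈ -948.08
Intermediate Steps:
q = 0
y(L) = (-5 + L)*(-2 + L) (y(L) = (L - 5)*(L - 2) = (-5 + L)*(-2 + L))
A(d, B) = d (A(d, B) = d - 1*0 = d + 0 = d)
(-32 + (-73/50 + 6/(-15)))*A(y(-2), -9) = (-32 + (-73/50 + 6/(-15)))*(10 + (-2)² - 7*(-2)) = (-32 + (-73*1/50 + 6*(-1/15)))*(10 + 4 + 14) = (-32 + (-73/50 - ⅖))*28 = (-32 - 93/50)*28 = -1693/50*28 = -23702/25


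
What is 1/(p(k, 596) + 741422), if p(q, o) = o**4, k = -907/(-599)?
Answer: 1/126179148078 ≈ 7.9252e-12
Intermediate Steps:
k = 907/599 (k = -907*(-1/599) = 907/599 ≈ 1.5142)
1/(p(k, 596) + 741422) = 1/(596**4 + 741422) = 1/(126178406656 + 741422) = 1/126179148078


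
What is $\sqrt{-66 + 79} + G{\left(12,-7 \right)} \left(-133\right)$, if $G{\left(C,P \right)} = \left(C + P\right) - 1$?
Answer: $-532 + \sqrt{13} \approx -528.39$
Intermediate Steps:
$G{\left(C,P \right)} = -1 + C + P$
$\sqrt{-66 + 79} + G{\left(12,-7 \right)} \left(-133\right) = \sqrt{-66 + 79} + \left(-1 + 12 - 7\right) \left(-133\right) = \sqrt{13} + 4 \left(-133\right) = \sqrt{13} - 532 = -532 + \sqrt{13}$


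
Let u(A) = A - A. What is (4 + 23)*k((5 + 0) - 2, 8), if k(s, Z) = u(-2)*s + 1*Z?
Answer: 216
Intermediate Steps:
u(A) = 0
k(s, Z) = Z (k(s, Z) = 0*s + 1*Z = 0 + Z = Z)
(4 + 23)*k((5 + 0) - 2, 8) = (4 + 23)*8 = 27*8 = 216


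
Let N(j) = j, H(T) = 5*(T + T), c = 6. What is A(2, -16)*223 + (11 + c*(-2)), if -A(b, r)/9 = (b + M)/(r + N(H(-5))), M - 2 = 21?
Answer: 16703/22 ≈ 759.23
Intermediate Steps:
H(T) = 10*T (H(T) = 5*(2*T) = 10*T)
M = 23 (M = 2 + 21 = 23)
A(b, r) = -9*(23 + b)/(-50 + r) (A(b, r) = -9*(b + 23)/(r + 10*(-5)) = -9*(23 + b)/(r - 50) = -9*(23 + b)/(-50 + r))
A(2, -16)*223 + (11 + c*(-2)) = (9*(-23 - 1*2)/(-50 - 16))*223 + (11 + 6*(-2)) = (9*(-23 - 2)/(-66))*223 + (11 - 12) = (9*(-1/66)*(-25))*223 - 1 = (75/22)*223 - 1 = 16725/22 - 1 = 16703/22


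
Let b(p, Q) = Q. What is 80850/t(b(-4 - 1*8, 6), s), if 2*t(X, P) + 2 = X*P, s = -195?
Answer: -40425/293 ≈ -137.97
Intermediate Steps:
t(X, P) = -1 + P*X/2 (t(X, P) = -1 + (X*P)/2 = -1 + (P*X)/2 = -1 + P*X/2)
80850/t(b(-4 - 1*8, 6), s) = 80850/(-1 + (1/2)*(-195)*6) = 80850/(-1 - 585) = 80850/(-586) = 80850*(-1/586) = -40425/293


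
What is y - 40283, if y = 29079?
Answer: -11204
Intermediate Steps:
y - 40283 = 29079 - 40283 = -11204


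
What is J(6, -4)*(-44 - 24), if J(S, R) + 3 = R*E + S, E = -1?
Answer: -476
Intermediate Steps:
J(S, R) = -3 + S - R (J(S, R) = -3 + (R*(-1) + S) = -3 + (-R + S) = -3 + (S - R) = -3 + S - R)
J(6, -4)*(-44 - 24) = (-3 + 6 - 1*(-4))*(-44 - 24) = (-3 + 6 + 4)*(-68) = 7*(-68) = -476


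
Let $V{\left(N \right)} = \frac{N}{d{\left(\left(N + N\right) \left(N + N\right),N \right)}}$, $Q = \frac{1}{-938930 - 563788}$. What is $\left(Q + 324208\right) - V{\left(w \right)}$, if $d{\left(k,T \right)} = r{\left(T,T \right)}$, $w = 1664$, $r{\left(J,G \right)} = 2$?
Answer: $\frac{485942935967}{1502718} \approx 3.2338 \cdot 10^{5}$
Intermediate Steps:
$Q = - \frac{1}{1502718}$ ($Q = \frac{1}{-1502718} = - \frac{1}{1502718} \approx -6.6546 \cdot 10^{-7}$)
$d{\left(k,T \right)} = 2$
$V{\left(N \right)} = \frac{N}{2}$
$\left(Q + 324208\right) - V{\left(w \right)} = \left(- \frac{1}{1502718} + 324208\right) - \frac{1}{2} \cdot 1664 = \frac{487193197343}{1502718} - 832 = \frac{485942935967}{1502718}$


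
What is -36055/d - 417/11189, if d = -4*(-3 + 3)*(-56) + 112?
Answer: -403466099/1253168 ≈ -321.96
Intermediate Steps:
d = 112 (d = -4*0*(-56) + 112 = 0*(-56) + 112 = 0 + 112 = 112)
-36055/d - 417/11189 = -36055/112 - 417/11189 = -403466099/1253168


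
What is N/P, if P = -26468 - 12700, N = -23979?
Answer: 7993/13056 ≈ 0.61221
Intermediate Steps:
P = -39168
N/P = -23979/(-39168) = -23979*(-1/39168) = 7993/13056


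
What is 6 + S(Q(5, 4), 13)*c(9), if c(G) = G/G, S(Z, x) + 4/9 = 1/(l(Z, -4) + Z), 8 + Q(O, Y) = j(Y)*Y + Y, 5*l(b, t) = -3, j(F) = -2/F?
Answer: 535/99 ≈ 5.4040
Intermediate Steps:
l(b, t) = -⅗ (l(b, t) = (⅕)*(-3) = -⅗)
Q(O, Y) = -10 + Y (Q(O, Y) = -8 + ((-2/Y)*Y + Y) = -8 + (-2 + Y) = -10 + Y)
S(Z, x) = -4/9 + 1/(-⅗ + Z)
c(G) = 1
6 + S(Q(5, 4), 13)*c(9) = 6 + ((57 - 20*(-10 + 4))/(9*(-3 + 5*(-10 + 4))))*1 = 6 + ((57 - 20*(-6))/(9*(-3 + 5*(-6))))*1 = 6 + ((57 + 120)/(9*(-3 - 30)))*1 = 6 + ((⅑)*177/(-33))*1 = 6 + ((⅑)*(-1/33)*177)*1 = 6 - 59/99*1 = 6 - 59/99 = 535/99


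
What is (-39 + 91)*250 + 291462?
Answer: 304462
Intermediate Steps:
(-39 + 91)*250 + 291462 = 52*250 + 291462 = 13000 + 291462 = 304462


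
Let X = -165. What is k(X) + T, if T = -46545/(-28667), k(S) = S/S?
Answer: 75212/28667 ≈ 2.6236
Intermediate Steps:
k(S) = 1
T = 46545/28667 (T = -46545*(-1/28667) = 46545/28667 ≈ 1.6236)
k(X) + T = 1 + 46545/28667 = 75212/28667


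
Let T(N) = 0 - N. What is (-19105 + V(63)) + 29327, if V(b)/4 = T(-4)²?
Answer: 10286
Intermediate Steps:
T(N) = -N
V(b) = 64 (V(b) = 4*(-1*(-4))² = 4*4² = 4*16 = 64)
(-19105 + V(63)) + 29327 = (-19105 + 64) + 29327 = -19041 + 29327 = 10286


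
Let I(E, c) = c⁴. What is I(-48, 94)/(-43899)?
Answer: -78074896/43899 ≈ -1778.5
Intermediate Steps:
I(-48, 94)/(-43899) = 94⁴/(-43899) = 78074896*(-1/43899) = -78074896/43899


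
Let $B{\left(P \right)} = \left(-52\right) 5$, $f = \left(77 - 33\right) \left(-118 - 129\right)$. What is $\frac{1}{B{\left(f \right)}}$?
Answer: $- \frac{1}{260} \approx -0.0038462$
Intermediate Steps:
$f = -10868$ ($f = \left(77 - 33\right) \left(-247\right) = 44 \left(-247\right) = -10868$)
$B{\left(P \right)} = -260$
$\frac{1}{B{\left(f \right)}} = \frac{1}{-260} = - \frac{1}{260}$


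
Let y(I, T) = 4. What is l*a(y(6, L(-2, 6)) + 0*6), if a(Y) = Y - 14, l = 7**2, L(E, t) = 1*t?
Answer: -490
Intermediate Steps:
L(E, t) = t
l = 49
a(Y) = -14 + Y
l*a(y(6, L(-2, 6)) + 0*6) = 49*(-14 + (4 + 0*6)) = 49*(-14 + (4 + 0)) = 49*(-14 + 4) = 49*(-10) = -490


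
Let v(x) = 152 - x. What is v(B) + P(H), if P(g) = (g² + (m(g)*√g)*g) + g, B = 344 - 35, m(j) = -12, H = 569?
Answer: 324173 - 6828*√569 ≈ 1.6130e+5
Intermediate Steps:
B = 309
P(g) = g + g² - 12*g^(3/2) (P(g) = (g² + (-12*√g)*g) + g = (g² - 12*g^(3/2)) + g = g + g² - 12*g^(3/2))
v(B) + P(H) = (152 - 1*309) + (569 + 569² - 6828*√569) = (152 - 309) + (569 + 323761 - 6828*√569) = -157 + (569 + 323761 - 6828*√569) = -157 + (324330 - 6828*√569) = 324173 - 6828*√569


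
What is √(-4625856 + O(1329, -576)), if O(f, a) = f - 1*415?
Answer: I*√4624942 ≈ 2150.6*I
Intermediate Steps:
O(f, a) = -415 + f (O(f, a) = f - 415 = -415 + f)
√(-4625856 + O(1329, -576)) = √(-4625856 + (-415 + 1329)) = √(-4625856 + 914) = √(-4624942) = I*√4624942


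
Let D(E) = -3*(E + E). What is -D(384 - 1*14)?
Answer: 2220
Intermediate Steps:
D(E) = -6*E
-D(384 - 1*14) = -(-6)*(384 - 1*14) = -(-6)*(384 - 14) = -(-6)*370 = -1*(-2220) = 2220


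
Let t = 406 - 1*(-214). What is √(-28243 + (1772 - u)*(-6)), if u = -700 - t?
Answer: 7*I*√955 ≈ 216.32*I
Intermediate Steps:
t = 620 (t = 406 + 214 = 620)
u = -1320 (u = -700 - 1*620 = -700 - 620 = -1320)
√(-28243 + (1772 - u)*(-6)) = √(-28243 + (1772 - 1*(-1320))*(-6)) = √(-28243 + (1772 + 1320)*(-6)) = √(-28243 + 3092*(-6)) = √(-28243 - 18552) = √(-46795) = 7*I*√955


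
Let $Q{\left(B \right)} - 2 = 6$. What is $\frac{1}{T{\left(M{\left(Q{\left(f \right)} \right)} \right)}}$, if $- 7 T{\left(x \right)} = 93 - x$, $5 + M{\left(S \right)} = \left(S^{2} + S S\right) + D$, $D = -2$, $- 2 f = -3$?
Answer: $\frac{1}{4} \approx 0.25$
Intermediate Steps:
$f = \frac{3}{2}$ ($f = \left(- \frac{1}{2}\right) \left(-3\right) = \frac{3}{2} \approx 1.5$)
$Q{\left(B \right)} = 8$ ($Q{\left(B \right)} = 2 + 6 = 8$)
$M{\left(S \right)} = -7 + 2 S^{2}$ ($M{\left(S \right)} = -5 - \left(2 - S^{2} - S S\right) = -5 + \left(\left(S^{2} + S^{2}\right) - 2\right) = -5 + \left(2 S^{2} - 2\right) = -5 + \left(-2 + 2 S^{2}\right) = -7 + 2 S^{2}$)
$T{\left(x \right)} = - \frac{93}{7} + \frac{x}{7}$ ($T{\left(x \right)} = - \frac{93 - x}{7} = - \frac{93}{7} + \frac{x}{7}$)
$\frac{1}{T{\left(M{\left(Q{\left(f \right)} \right)} \right)}} = \frac{1}{- \frac{93}{7} + \frac{-7 + 2 \cdot 8^{2}}{7}} = \frac{1}{- \frac{93}{7} + \frac{-7 + 2 \cdot 64}{7}} = \frac{1}{- \frac{93}{7} + \frac{-7 + 128}{7}} = \frac{1}{- \frac{93}{7} + \frac{1}{7} \cdot 121} = \frac{1}{- \frac{93}{7} + \frac{121}{7}} = \frac{1}{4}$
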